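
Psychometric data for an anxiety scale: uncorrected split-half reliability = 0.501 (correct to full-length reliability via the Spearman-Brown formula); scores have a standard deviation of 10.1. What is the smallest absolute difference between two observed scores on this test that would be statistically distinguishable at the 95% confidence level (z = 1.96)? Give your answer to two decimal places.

16.14

Full-length reliability (Spearman-Brown) = 2(0.501)/(1+0.501) ≈ 0.6676
The standard error of measurement is 10.1000*√(1 − 0.6676) ≈ 10.1000*0.5766 ≈ 5.8235.
SE_diff = √2 * SEM ≈ 8.2356
Smallest detectable difference = 1.96*8.2356 ≈ 16.1418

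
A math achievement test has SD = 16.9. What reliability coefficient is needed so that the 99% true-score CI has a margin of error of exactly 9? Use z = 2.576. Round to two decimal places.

SEM needed = half-width / z = 9/2.576 ≈ 3.4938
r = 1 − (3.4938/16.9)² ≈ 1 − 0.0427 ≈ 0.9573

0.96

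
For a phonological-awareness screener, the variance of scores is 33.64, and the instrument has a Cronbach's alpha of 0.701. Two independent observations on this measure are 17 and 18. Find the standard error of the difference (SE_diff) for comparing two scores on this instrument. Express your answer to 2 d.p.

σ = 33.64^(1/2) = 5.8000
The standard error of measurement is 5.8000*√(1 − 0.7010) ≈ 5.8000*0.5468 ≈ 3.1715.
SE_diff = √2 * SEM ≈ 4.4852

4.49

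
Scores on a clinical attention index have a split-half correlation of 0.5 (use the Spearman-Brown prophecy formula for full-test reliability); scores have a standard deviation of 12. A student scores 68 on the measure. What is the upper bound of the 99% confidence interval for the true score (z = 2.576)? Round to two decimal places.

85.85

Full-length reliability (Spearman-Brown) = 2(0.5)/(1+0.5) ≈ 0.66667
SEM = 12.00000 × √(1 − 0.66667) = 12.00000 × √0.33333 ≈ 12.00000 × 0.57735 ≈ 6.92820
Half-width = 2.576×6.92820 ≈ 17.84705
Upper bound: 68 + 17.84705 = 85.84705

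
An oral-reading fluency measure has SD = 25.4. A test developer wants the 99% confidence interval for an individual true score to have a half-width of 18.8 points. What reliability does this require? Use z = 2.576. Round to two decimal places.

0.92

SEM needed = half-width / z = 18.8/2.576 ≈ 7.298
r = 1 − (SEM / SD)² = 1 − (7.298 / 25.4)² ≈ 1 − 0.083 ≈ 0.917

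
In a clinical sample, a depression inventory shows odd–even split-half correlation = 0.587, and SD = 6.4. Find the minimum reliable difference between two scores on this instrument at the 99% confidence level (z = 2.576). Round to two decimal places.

Full-length reliability (Spearman-Brown) = 2(0.587)/(1+0.587) ≈ 0.740
The standard error of measurement is 6.400*√(1 − 0.740) ≈ 6.400*0.510 ≈ 3.265.
Standard error of the difference = 3.265·√2 ≈ 4.617
Smallest detectable difference = 2.576*4.617 ≈ 11.894

11.89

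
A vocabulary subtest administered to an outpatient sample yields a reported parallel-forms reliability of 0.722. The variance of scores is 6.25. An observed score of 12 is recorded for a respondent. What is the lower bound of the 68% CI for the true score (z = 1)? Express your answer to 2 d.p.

SD = √6.25 = 2.5000
SEM = 2.5000 · √(1 − 0.7220) = 2.5000 · √0.2780 ≈ 2.5000 · 0.5273 ≈ 1.3181
Half-width = 1·1.3181 ≈ 1.3181
Lower limit = 12 − 1.3181 ≈ 10.6819

10.68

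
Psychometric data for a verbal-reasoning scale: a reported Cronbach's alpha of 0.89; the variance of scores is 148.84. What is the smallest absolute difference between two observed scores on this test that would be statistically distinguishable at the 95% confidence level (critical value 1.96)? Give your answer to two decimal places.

SD = √148.84 ≈ 12.20000
The standard error of measurement is 12.20000·√(1 − 0.89000) ≈ 12.20000·0.33166 ≈ 4.04628.
SE_diff = SEM · √2 ≈ 4.04628 · 1.41421 ≈ 5.72231
Smallest detectable difference = 1.96·5.72231 ≈ 11.21572

11.22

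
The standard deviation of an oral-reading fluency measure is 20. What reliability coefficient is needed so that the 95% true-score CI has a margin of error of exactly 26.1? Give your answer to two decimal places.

SEM needed = half-width / z = 26.1/1.96 ≈ 13.3163
r = 1 − (13.3163/20)² ≈ 1 − 0.4433 ≈ 0.5567

0.56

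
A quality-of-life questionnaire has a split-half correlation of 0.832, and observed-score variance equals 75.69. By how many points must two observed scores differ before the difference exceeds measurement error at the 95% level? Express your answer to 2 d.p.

7.30

SD = √75.69 = 8.7000
Full-length reliability (Spearman-Brown) = 2(0.832)/(1+0.832) ≃ 0.9083
The standard error of measurement is 8.7000*√(1 − 0.9083) ≃ 8.7000*0.3028 ≃ 2.6346.
SE_diff = SEM * √2 ≃ 2.6346 * 1.4142 ≃ 3.7259
Smallest detectable difference = 1.96*3.7259 ≃ 7.3027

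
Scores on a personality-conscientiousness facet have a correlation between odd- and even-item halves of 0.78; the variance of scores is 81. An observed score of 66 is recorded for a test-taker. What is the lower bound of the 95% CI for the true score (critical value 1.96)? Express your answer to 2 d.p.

SD = √81 ≈ 9.00000
Full-length reliability (Spearman-Brown) = 2(0.78)/(1+0.78) ≈ 0.87640
SEM = 9.00000 * √(1 − 0.87640) = 9.00000 * √0.12360 ≈ 9.00000 * 0.35156 ≈ 3.16405
1.96 * SEM ≈ 6.20155
Lower bound: 66 − 6.20155 = 59.79845

59.80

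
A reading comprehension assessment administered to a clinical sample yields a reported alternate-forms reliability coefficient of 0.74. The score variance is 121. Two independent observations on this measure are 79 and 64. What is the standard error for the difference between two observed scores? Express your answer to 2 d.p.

7.93

SD = √121 ≈ 11.000
SEM = 11.000×√(1 − 0.740) ≈ 5.609
Standard error of the difference = 5.609·√2 ≈ 7.932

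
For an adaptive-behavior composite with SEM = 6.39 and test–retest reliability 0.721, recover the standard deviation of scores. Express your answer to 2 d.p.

SD = SEM / √(1 − r) = 6.39 / √0.279 ≈ 6.39 / 0.528 ≈ 12.098

12.10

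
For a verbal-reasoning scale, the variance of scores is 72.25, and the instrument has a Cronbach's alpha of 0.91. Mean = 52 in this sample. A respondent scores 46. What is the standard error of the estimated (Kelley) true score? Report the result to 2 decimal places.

2.43

SD = √72.25 ≃ 8.5000
SE_est = 8.5000·√[r(1 − r)] ≃ 2.4325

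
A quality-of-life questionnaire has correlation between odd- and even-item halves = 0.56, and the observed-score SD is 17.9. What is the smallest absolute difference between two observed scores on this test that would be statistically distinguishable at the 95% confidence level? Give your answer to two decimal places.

26.35

Full-length reliability (Spearman-Brown) = 2(0.56)/(1+0.56) ≈ 0.718
The standard error of measurement is 17.900×√(1 − 0.718) ≈ 17.900×0.531 ≈ 9.506.
Standard error of the difference = 9.506·√2 ≈ 13.444
Smallest detectable difference = 1.96×13.444 ≈ 26.350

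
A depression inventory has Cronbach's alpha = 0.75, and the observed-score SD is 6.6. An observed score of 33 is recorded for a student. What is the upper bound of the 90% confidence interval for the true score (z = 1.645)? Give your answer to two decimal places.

SEM = 6.6000 × √(1 − 0.7500) = 6.6000 × √0.2500 ≈ 6.6000 × 0.5000 ≈ 3.3000
Half-width = 1.645×3.3000 ≈ 5.4285
Upper limit = 33 + 5.4285 ≈ 38.4285

38.43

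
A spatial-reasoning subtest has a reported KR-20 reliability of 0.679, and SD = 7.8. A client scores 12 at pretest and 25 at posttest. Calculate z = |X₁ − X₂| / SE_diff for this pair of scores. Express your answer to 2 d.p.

SEM = 7.800*√(1 − 0.679) ≈ 4.419
SE_diff = √2 * SEM ≈ 6.250
z = 13 / 6.250 ≈ 2.080

2.08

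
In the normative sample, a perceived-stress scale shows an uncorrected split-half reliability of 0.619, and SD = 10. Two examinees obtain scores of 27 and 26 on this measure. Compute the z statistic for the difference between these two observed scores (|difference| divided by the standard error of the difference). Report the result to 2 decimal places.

0.15

Full-length reliability (Spearman-Brown) = 2(0.619)/(1+0.619) ≈ 0.7647
The standard error of measurement is 10.0000×√(1 − 0.7647) ≈ 10.0000×0.4851 ≈ 4.8511.
Standard error of the difference = 4.8511·√2 ≈ 6.8605
z = 1 / 6.8605 ≈ 0.1458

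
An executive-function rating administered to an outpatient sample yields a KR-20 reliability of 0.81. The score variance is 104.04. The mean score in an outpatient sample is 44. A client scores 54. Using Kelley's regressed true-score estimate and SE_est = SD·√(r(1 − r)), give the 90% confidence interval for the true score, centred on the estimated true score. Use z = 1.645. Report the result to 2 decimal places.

SD = √104.04 = 10.200
Estimated true score = 0.810*54 + (1 − 0.810)*44 ≈ 52.100
SE_est = SD * √(r(1 − r)) = 10.200 * √0.154 ≈ 10.200 * 0.392 ≈ 4.001
90% CI: 52.100 ± 6.582 ≈ (45.518, 58.682)

[45.52, 58.68]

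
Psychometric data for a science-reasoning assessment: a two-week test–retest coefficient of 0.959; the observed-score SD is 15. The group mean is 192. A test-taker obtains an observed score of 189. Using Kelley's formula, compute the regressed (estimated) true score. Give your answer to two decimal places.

189.12

Estimated true score = 0.9590·189 + (1 − 0.9590)·192 ≈ 189.1230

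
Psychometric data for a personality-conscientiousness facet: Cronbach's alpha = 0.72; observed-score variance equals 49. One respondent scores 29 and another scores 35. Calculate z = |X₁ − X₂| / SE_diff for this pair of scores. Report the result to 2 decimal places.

σ = 49^(1/2) = 7.000
SEM = 7.000 * √(1 − 0.720) = 7.000 * √0.280 ≈ 7.000 * 0.529 ≈ 3.704
SE_diff = SEM * √2 ≈ 3.704 * 1.414 ≈ 5.238
z = 6 / 5.238 ≈ 1.145

1.15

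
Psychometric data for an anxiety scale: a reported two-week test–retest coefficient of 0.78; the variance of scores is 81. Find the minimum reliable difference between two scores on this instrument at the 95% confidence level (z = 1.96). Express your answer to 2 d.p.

11.70

SD = √81 = 9.0000
SEM = 9.0000 * √(1 − 0.7800) = 9.0000 * √0.2200 ≃ 9.0000 * 0.4690 ≃ 4.2214
Standard error of the difference = 4.2214·√2 ≃ 5.9699
Smallest detectable difference = 1.96*5.9699 ≃ 11.7011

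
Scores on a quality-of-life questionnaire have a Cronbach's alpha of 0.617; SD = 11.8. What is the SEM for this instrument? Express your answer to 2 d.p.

SEM = 11.800 · √(1 − 0.617) = 11.800 · √0.383 ≈ 11.800 · 0.619 ≈ 7.303

7.30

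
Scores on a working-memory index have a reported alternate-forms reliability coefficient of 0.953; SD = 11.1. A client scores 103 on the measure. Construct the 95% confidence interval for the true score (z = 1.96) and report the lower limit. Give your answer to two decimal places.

SEM = 11.100×√(1 − 0.953) ≈ 2.406
Half-width = 1.96×2.406 ≈ 4.717
Lower bound: 103 − 4.717 = 98.283

98.28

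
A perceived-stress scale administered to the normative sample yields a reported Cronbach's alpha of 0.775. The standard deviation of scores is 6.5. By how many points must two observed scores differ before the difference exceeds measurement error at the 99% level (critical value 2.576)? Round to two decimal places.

11.23

The standard error of measurement is 6.5000·√(1 − 0.7750) ≈ 6.5000·0.4743 ≈ 3.0832.
SE_diff = √2 · SEM ≈ 4.3603
Smallest detectable difference = 2.576·4.3603 ≈ 11.2322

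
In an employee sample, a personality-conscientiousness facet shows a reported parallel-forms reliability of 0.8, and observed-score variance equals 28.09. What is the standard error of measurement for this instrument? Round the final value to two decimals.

SD = √28.09 = 5.30000
SEM = 5.30000·√(1 − 0.80000) ≃ 2.37023

2.37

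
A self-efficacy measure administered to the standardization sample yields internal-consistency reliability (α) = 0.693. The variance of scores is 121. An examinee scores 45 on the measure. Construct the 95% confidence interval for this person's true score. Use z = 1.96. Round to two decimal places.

[33.05, 56.95]

SD = √121 ≈ 11.000
SEM = 11.000 * √(1 − 0.693) = 11.000 * √0.307 ≈ 11.000 * 0.554 ≈ 6.095
Half-width = 1.96*6.095 ≈ 11.946
95% CI: 45 ± 11.946 = [33.054, 56.946]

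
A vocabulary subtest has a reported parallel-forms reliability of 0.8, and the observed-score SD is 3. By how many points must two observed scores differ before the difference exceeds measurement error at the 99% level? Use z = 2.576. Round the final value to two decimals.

SEM = 3.000*√(1 − 0.800) ≈ 1.342
SE_diff = SEM * √2 ≈ 1.342 * 1.414 ≈ 1.897
Minimum reliable difference = 2.576 * SE_diff ≈ 2.576 * 1.897 ≈ 4.888

4.89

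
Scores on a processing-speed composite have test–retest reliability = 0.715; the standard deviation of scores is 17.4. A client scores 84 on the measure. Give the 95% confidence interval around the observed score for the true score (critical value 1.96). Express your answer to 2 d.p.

The standard error of measurement is 17.400·√(1 − 0.715) ≃ 17.400·0.534 ≃ 9.289.
Margin = 1.96 · 9.289 ≃ 18.207
Interval: (65.793, 102.207)

[65.79, 102.21]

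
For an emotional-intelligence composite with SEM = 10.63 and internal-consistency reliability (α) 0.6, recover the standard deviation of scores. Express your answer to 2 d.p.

16.81

σ = SEM·(1 − r)^(−1/2) ≈ 10.63*1.581 ≈ 16.808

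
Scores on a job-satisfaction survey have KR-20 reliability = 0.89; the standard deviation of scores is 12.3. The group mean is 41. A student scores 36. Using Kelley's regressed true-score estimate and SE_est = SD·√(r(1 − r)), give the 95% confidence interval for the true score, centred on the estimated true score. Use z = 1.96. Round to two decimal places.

Estimated true score = 0.8900*36 + (1 − 0.8900)*41 ≃ 36.5500
SE_est = SD * √(r(1 − r)) = 12.3000 * √0.0979 ≃ 12.3000 * 0.3129 ≃ 3.8485
CI = 36.5500 ± 1.96 * 3.8485 → [29.0069, 44.0931]

[29.01, 44.09]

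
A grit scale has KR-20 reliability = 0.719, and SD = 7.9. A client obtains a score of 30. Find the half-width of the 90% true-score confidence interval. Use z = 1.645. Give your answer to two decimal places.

The standard error of measurement is 7.900*√(1 − 0.719) ≈ 7.900*0.530 ≈ 4.188.
1.645 * SEM ≈ 6.889

6.89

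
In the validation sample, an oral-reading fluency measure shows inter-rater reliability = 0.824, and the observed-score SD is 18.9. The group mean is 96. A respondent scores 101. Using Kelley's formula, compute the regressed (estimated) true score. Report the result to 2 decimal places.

100.12

T̂ = 0.8240(101) + 0.1760(96) ≃ 100.1200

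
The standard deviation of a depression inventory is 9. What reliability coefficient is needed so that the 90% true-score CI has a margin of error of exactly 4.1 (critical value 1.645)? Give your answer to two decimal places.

0.92

Required SEM = 4.1 / 1.645 ≈ 2.492
r = 1 − (SEM / SD)² = 1 − (2.492 / 9)² ≈ 1 − 0.077 ≈ 0.923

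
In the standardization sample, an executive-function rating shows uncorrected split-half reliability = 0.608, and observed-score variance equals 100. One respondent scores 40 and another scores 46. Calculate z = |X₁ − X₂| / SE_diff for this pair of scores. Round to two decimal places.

0.86

σ = 100^(1/2) = 10.00000
Full-length reliability (Spearman-Brown) = 2(0.608)/(1+0.608) ≈ 0.75622
SEM = 10.00000 × √(1 − 0.75622) = 10.00000 × √0.24378 ≈ 10.00000 × 0.49374 ≈ 4.93742
Standard error of the difference = 4.93742·√2 ≈ 6.98257
z = |40 − 46| / 6.98257 = 6 / 6.98257 ≈ 0.85928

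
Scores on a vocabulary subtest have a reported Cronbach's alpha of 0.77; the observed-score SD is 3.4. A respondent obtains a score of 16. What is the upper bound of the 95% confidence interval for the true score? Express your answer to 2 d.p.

19.20

SEM = 3.400 × √(1 − 0.770) = 3.400 × √0.230 ≈ 3.400 × 0.480 ≈ 1.631
1.96 × SEM ≈ 3.196
Upper bound: 16 + 3.196 = 19.196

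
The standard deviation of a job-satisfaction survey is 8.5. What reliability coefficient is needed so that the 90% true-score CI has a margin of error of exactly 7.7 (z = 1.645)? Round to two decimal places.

0.70

Required SEM = 7.7 / 1.645 ≈ 4.6809
Required reliability = 1 − (SEM/SD)² = 1 − 0.3033 ≈ 0.6967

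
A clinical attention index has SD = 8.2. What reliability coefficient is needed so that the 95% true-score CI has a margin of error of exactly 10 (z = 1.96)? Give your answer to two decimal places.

0.61

SEM needed = half-width / z = 10/1.96 ≃ 5.102
r = 1 − (5.102/8.2)² ≃ 1 − 0.387 ≃ 0.613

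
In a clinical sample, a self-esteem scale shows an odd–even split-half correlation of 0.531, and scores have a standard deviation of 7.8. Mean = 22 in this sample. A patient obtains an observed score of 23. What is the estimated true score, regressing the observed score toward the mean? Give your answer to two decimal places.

22.69

r_full = 2·0.531 / (1 + 0.531) ≈ 0.6937
T̂ = r·X + (1 − r)·M = 0.6937·23 + 0.3063·22 ≈ 15.9543 + 6.7394 ≈ 22.6937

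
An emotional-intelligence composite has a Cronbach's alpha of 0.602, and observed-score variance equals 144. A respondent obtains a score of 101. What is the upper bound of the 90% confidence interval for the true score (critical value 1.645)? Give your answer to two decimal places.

σ = 144^(1/2) = 12.0000
SEM = 12.0000 * √(1 − 0.6020) = 12.0000 * √0.3980 ≃ 12.0000 * 0.6309 ≃ 7.5705
Half-width = 1.645*7.5705 ≃ 12.4534
Upper limit = 101 + 12.4534 ≃ 113.4534

113.45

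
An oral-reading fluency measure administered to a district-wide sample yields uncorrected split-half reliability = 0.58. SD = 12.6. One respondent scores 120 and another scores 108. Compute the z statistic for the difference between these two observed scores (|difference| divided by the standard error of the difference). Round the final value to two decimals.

1.31

Full-length reliability (Spearman-Brown) = 2(0.58)/(1+0.58) ≃ 0.7342
The standard error of measurement is 12.6000×√(1 − 0.7342) ≃ 12.6000×0.5156 ≃ 6.4963.
SE_diff = SEM × √2 ≃ 6.4963 × 1.4142 ≃ 9.1872
z = |120 − 108| / 9.1872 = 12 / 9.1872 ≃ 1.3062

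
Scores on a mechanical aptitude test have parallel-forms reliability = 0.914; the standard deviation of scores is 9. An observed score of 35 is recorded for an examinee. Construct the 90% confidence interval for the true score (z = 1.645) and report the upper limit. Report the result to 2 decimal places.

39.34

SEM = 9.000 · √(1 − 0.914) = 9.000 · √0.086 ≈ 9.000 · 0.293 ≈ 2.639
Margin = 1.645 · 2.639 ≈ 4.342
Upper limit = 35 + 4.342 ≈ 39.342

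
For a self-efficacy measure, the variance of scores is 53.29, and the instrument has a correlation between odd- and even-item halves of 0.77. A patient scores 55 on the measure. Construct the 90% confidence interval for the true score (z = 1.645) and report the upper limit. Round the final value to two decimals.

59.33

SD = √53.29 = 7.3000
r_full = 2·0.77 / (1 + 0.77) ≈ 0.8701
SEM = 7.3000×√(1 − 0.8701) ≈ 2.6315
1.645 × SEM ≈ 4.3288
Upper limit = 55 + 4.3288 ≈ 59.3288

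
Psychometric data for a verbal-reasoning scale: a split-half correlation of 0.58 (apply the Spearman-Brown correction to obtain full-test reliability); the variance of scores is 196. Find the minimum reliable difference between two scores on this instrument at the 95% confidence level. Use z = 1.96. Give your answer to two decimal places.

20.01

σ = 196^(1/2) = 14.00000
Full-length reliability (Spearman-Brown) = 2(0.58)/(1+0.58) ≈ 0.73418
The standard error of measurement is 14.00000×√(1 − 0.73418) ≈ 14.00000×0.51558 ≈ 7.21812.
SE_diff = SEM × √2 ≈ 7.21812 × 1.41421 ≈ 10.20796
Smallest detectable difference = 1.96×10.20796 ≈ 20.00761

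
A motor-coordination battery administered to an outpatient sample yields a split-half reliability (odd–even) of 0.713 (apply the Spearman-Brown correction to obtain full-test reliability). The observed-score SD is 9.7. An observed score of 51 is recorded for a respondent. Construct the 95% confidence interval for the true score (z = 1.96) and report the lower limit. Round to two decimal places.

Full-length reliability (Spearman-Brown) = 2(0.713)/(1+0.713) ≈ 0.832
The standard error of measurement is 9.700*√(1 − 0.832) ≈ 9.700*0.409 ≈ 3.970.
Margin = 1.96 * 3.970 ≈ 7.782
Lower bound: 51 − 7.782 = 43.218

43.22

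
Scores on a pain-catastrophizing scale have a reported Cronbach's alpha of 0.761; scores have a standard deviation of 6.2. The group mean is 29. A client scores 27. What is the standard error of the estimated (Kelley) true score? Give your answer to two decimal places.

SE_est = SD * √(r(1 − r)) = 6.2000 * √0.1819 ≈ 6.2000 * 0.4265 ≈ 2.6441

2.64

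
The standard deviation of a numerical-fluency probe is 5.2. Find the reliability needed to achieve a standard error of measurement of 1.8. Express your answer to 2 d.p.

r = 1 − (SEM / SD)² = 1 − (1.80000 / 5.2)² ≈ 1 − 0.11982 ≈ 0.88018

0.88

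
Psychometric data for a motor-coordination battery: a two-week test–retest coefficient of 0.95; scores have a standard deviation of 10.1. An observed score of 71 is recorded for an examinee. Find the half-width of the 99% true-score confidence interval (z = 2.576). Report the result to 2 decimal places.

5.82

SEM = 10.1000×√(1 − 0.9500) ≈ 2.2584
Half-width = 2.576×2.2584 ≈ 5.8177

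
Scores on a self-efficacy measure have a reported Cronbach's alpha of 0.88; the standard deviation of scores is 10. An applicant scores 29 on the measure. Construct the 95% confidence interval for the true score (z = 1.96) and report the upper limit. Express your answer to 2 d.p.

The standard error of measurement is 10.00000·√(1 − 0.88000) ≈ 10.00000·0.34641 ≈ 3.46410.
Margin = 1.96 · 3.46410 ≈ 6.78964
Upper limit = 29 + 6.78964 ≈ 35.78964

35.79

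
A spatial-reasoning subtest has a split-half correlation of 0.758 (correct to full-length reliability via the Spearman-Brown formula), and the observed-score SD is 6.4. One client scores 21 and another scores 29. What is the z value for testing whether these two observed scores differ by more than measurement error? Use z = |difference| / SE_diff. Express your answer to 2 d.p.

Full-length reliability (Spearman-Brown) = 2(0.758)/(1+0.758) ≈ 0.862
SEM = 6.400*√(1 − 0.862) ≈ 2.375
Standard error of the difference = 2.375·√2 ≈ 3.358
z = |21 − 29| / 3.358 = 8 / 3.358 ≈ 2.382

2.38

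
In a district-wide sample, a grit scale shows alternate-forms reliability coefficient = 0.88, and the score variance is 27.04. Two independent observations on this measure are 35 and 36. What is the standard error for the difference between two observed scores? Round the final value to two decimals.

2.55

σ = 27.04^(1/2) = 5.2000
SEM = 5.2000 · √(1 − 0.8800) = 5.2000 · √0.1200 ≈ 5.2000 · 0.3464 ≈ 1.8013
SE_diff = √2 · SEM ≈ 2.5475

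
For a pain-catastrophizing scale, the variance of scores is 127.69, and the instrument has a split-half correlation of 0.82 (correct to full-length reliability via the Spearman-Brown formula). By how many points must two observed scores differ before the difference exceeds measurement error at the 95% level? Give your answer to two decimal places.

9.85

SD = √127.69 = 11.3000
r_full = 2·0.82 / (1 + 0.82) ≈ 0.9011
SEM = 11.3000 × √(1 − 0.9011) = 11.3000 × √0.0989 ≈ 11.3000 × 0.3145 ≈ 3.5537
Standard error of the difference = 3.5537·√2 ≈ 5.0257
Smallest detectable difference = 1.96×5.0257 ≈ 9.8503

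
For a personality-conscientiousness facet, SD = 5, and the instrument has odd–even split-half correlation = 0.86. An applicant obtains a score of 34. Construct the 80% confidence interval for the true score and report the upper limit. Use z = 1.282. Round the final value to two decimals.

35.76

r_full = 2·0.86 / (1 + 0.86) ≈ 0.9247
The standard error of measurement is 5.0000·√(1 − 0.9247) ≈ 5.0000·0.2744 ≈ 1.3718.
Half-width = 1.282·1.3718 ≈ 1.7586
Upper bound: 34 + 1.7586 = 35.7586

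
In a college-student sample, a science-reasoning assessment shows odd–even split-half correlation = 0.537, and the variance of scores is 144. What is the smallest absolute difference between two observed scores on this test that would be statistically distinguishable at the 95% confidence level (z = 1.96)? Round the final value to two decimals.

SD = √144 ≃ 12.000
r_full = 2·0.537 / (1 + 0.537) ≃ 0.699
The standard error of measurement is 12.000*√(1 − 0.699) ≃ 12.000*0.549 ≃ 6.586.
SE_diff = SEM * √2 ≃ 6.586 * 1.414 ≃ 9.314
Minimum reliable difference = 1.96 * SE_diff ≃ 1.96 * 9.314 ≃ 18.256

18.26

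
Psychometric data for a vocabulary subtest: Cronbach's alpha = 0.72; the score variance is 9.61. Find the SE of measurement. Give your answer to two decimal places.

SD = √9.61 ≈ 3.100
SEM = 3.100 · √(1 − 0.720) = 3.100 · √0.280 ≈ 3.100 · 0.529 ≈ 1.640

1.64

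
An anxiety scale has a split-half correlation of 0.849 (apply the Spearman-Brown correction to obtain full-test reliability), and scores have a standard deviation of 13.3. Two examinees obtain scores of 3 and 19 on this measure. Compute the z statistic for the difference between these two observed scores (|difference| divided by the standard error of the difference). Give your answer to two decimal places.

Spearman-Brown: r = 2(0.849) / (1 + 0.849) = 1.6980 / 1.8490 ≃ 0.9183
SEM = 13.3000 * √(1 − 0.9183) = 13.3000 * √0.0817 ≃ 13.3000 * 0.2858 ≃ 3.8008
Standard error of the difference = 3.8008·√2 ≃ 5.3751
z = 16 / 5.3751 ≃ 2.9767

2.98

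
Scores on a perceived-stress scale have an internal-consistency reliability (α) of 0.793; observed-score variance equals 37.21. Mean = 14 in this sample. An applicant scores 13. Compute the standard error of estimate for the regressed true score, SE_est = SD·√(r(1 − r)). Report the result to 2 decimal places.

2.47

SD = √37.21 = 6.100
SE_est = SD × √(r(1 − r)) = 6.100 × √0.164 ≈ 6.100 × 0.405 ≈ 2.471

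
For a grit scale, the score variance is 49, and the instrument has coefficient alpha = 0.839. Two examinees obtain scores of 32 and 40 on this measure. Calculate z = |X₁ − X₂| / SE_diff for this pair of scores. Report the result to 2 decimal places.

2.01

SD = √49 = 7.0000
SEM = 7.0000 × √(1 − 0.8390) = 7.0000 × √0.1610 ≈ 7.0000 × 0.4012 ≈ 2.8087
SE_diff = √2 × SEM ≈ 3.9722
z = |32 − 40| / 3.9722 = 8 / 3.9722 ≈ 2.0140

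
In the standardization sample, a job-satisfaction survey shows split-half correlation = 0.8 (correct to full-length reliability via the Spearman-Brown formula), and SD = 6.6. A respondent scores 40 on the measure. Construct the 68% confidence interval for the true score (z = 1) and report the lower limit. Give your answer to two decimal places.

Full-length reliability (Spearman-Brown) = 2(0.8)/(1+0.8) ≃ 0.889
The standard error of measurement is 6.600·√(1 − 0.889) ≃ 6.600·0.333 ≃ 2.200.
Margin = 1 · 2.200 ≃ 2.200
Lower bound: 40 − 2.200 = 37.800

37.80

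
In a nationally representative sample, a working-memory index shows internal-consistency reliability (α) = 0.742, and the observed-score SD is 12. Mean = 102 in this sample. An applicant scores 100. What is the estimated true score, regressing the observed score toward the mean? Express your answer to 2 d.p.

100.52

Estimated true score = 0.7420×100 + (1 − 0.7420)×102 ≈ 100.5160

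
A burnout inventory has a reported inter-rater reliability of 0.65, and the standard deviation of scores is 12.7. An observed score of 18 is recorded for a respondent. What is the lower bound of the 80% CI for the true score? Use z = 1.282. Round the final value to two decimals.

8.37

The standard error of measurement is 12.700*√(1 − 0.650) ≈ 12.700*0.592 ≈ 7.513.
1.282 * SEM ≈ 9.632
Lower limit = 18 − 9.632 ≈ 8.368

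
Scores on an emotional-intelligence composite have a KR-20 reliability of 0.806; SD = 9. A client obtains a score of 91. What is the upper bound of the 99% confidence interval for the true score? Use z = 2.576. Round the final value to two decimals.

101.21

The standard error of measurement is 9.00000·√(1 − 0.80600) ≈ 9.00000·0.44045 ≈ 3.96409.
Margin = 2.576 · 3.96409 ≈ 10.21149
Upper limit = 91 + 10.21149 ≈ 101.21149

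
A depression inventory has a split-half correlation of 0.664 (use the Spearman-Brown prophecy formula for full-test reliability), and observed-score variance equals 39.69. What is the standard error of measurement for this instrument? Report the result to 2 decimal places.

SD = √39.69 = 6.3000
Spearman-Brown: r = 2(0.664) / (1 + 0.664) = 1.3280 / 1.6640 ≈ 0.7981
The standard error of measurement is 6.3000·√(1 − 0.7981) ≈ 6.3000·0.4494 ≈ 2.8310.

2.83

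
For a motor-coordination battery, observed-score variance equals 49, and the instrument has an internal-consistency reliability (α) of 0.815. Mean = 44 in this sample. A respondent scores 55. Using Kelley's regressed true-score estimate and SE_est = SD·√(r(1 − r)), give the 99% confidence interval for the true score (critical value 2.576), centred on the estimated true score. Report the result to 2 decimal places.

[45.96, 59.97]

SD = √49 = 7.0000
T̂ = 0.8150(55) + 0.1850(44) ≈ 52.9650
SE_est = SD × √(r(1 − r)) = 7.0000 × √0.1508 ≈ 7.0000 × 0.3883 ≈ 2.7181
CI = 52.9650 ± 2.576 × 2.7181 → [45.9632, 59.9668]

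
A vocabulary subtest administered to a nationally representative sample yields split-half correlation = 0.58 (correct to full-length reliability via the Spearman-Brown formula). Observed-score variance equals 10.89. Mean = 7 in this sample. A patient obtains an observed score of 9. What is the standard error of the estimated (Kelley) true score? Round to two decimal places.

σ = 10.89^(1/2) = 3.3000
Full-length reliability (Spearman-Brown) = 2(0.58)/(1+0.58) ≃ 0.7342
SE_est = SD · √(r(1 − r)) = 3.3000 · √0.1952 ≃ 3.3000 · 0.4418 ≃ 1.4578

1.46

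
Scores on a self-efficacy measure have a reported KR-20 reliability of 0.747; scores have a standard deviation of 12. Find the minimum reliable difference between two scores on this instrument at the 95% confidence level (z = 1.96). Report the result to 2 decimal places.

The standard error of measurement is 12.000*√(1 − 0.747) ≃ 12.000*0.503 ≃ 6.036.
Standard error of the difference = 6.036·√2 ≃ 8.536
Smallest detectable difference = 1.96*8.536 ≃ 16.731

16.73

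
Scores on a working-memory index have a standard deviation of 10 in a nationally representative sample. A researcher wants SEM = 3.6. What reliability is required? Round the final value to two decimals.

0.87

Required reliability = 1 − (SEM/SD)² = 1 − 0.1296 ≈ 0.8704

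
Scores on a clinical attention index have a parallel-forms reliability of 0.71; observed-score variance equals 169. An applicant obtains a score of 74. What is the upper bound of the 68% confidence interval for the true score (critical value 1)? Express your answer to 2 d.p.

σ = 169^(1/2) = 13.000
SEM = 13.000 × √(1 − 0.710) = 13.000 × √0.290 ≈ 13.000 × 0.539 ≈ 7.001
Half-width = 1×7.001 ≈ 7.001
Upper bound: 74 + 7.001 = 81.001

81.00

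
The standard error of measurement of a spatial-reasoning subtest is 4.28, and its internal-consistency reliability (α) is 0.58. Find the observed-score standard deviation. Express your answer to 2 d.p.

6.60

SD = SEM / √(1 − r) = 4.28 / √0.42000 ≈ 4.28 / 0.64807 ≈ 6.60418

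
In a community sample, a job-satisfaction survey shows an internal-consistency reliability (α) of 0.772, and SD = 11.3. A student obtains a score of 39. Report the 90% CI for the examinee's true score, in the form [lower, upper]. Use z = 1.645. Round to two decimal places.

[30.12, 47.88]

SEM = 11.300 × √(1 − 0.772) = 11.300 × √0.228 ≈ 11.300 × 0.477 ≈ 5.396
Half-width = 1.645×5.396 ≈ 8.876
CI = 39 ± 8.876 → [30.124, 47.876]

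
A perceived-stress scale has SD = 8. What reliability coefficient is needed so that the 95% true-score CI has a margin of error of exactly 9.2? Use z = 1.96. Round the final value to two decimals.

0.66

Required SEM = 9.2 / 1.96 ≈ 4.694
Required reliability = 1 − (SEM/SD)² = 1 − 0.344 ≈ 0.656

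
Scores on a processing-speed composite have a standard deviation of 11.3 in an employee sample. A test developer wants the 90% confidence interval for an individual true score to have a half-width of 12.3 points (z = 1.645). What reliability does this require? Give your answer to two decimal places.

Required SEM = 12.3 / 1.645 ≈ 7.477
Required reliability = 1 − (SEM/SD)² = 1 − 0.438 ≈ 0.562

0.56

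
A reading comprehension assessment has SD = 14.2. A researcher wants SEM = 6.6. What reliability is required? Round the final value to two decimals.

0.78

r = 1 − (SEM / SD)² = 1 − (6.6000 / 14.2)² ≈ 1 − 0.2160 ≈ 0.7840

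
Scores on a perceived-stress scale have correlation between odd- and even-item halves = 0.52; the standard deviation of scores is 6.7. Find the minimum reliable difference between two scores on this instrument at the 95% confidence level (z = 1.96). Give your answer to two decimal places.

10.44

Full-length reliability (Spearman-Brown) = 2(0.52)/(1+0.52) ≃ 0.6842
SEM = 6.7000*√(1 − 0.6842) ≃ 3.7651
Standard error of the difference = 3.7651·√2 ≃ 5.3246
Smallest detectable difference = 1.96*5.3246 ≃ 10.4363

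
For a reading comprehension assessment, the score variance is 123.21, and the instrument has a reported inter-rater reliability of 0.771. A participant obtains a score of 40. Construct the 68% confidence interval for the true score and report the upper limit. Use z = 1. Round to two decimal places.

45.31

σ = 123.21^(1/2) = 11.10000
The standard error of measurement is 11.10000*√(1 − 0.77100) ≈ 11.10000*0.47854 ≈ 5.31179.
Half-width = 1*5.31179 ≈ 5.31179
Upper bound: 40 + 5.31179 = 45.31179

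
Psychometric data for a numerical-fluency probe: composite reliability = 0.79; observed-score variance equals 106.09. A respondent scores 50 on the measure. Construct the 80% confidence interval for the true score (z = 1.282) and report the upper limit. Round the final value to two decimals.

56.05

SD = √106.09 ≈ 10.30000
The standard error of measurement is 10.30000*√(1 − 0.79000) ≈ 10.30000*0.45826 ≈ 4.72005.
Half-width = 1.282*4.72005 ≈ 6.05111
Upper bound: 50 + 6.05111 = 56.05111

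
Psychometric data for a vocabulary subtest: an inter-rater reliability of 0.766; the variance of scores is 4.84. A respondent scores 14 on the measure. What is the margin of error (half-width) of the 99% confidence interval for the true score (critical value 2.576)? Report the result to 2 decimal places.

SD = √4.84 ≈ 2.20000
SEM = 2.20000 · √(1 − 0.76600) = 2.20000 · √0.23400 ≈ 2.20000 · 0.48374 ≈ 1.06422
Half-width = 2.576·1.06422 ≈ 2.74143

2.74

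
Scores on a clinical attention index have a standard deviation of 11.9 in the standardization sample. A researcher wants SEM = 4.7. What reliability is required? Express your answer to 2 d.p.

r = 1 − (4.7000/11.9)² ≈ 1 − 0.1560 ≈ 0.8440

0.84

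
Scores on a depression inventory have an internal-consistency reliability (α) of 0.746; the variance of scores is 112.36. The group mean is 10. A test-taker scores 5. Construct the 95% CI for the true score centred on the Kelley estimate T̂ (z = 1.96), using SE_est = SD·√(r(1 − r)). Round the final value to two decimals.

SD = √112.36 ≈ 10.6000
T̂ = 0.7460(5) + 0.2540(10) ≈ 6.2700
SE_est = SD × √(r(1 − r)) = 10.6000 × √0.1895 ≈ 10.6000 × 0.4353 ≈ 4.6142
CI = 6.2700 ± 1.96 × 4.6142 → [-2.7737, 15.3137]

[-2.77, 15.31]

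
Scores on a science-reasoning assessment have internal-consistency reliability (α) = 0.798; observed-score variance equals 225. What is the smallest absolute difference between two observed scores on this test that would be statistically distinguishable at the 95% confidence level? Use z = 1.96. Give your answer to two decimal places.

SD = √225 ≈ 15.000
SEM = 15.000×√(1 − 0.798) ≈ 6.742
Standard error of the difference = 6.742·√2 ≈ 9.534
Smallest detectable difference = 1.96×9.534 ≈ 18.687

18.69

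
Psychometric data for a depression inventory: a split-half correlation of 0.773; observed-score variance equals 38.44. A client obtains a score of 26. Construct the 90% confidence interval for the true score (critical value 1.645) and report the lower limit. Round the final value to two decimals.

22.35

σ = 38.44^(1/2) = 6.20000
r_full = 2·0.773 / (1 + 0.773) ≃ 0.87197
SEM = 6.20000·√(1 − 0.87197) ≃ 2.21845
Margin = 1.645 · 2.21845 ≃ 3.64936
Lower limit = 26 − 3.64936 ≃ 22.35064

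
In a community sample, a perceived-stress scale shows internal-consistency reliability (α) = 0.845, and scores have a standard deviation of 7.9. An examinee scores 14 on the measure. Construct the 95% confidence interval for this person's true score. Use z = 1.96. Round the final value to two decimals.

The standard error of measurement is 7.9000·√(1 − 0.8450) ≈ 7.9000·0.3937 ≈ 3.1102.
1.96 · SEM ≈ 6.0961
95% CI: 14 ± 6.0961 = [7.9039, 20.0961]

[7.90, 20.10]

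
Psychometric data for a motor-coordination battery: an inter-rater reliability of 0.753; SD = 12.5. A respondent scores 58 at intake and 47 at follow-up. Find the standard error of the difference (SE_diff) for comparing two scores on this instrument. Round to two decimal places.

8.79

SEM = 12.5000 * √(1 − 0.7530) = 12.5000 * √0.2470 ≈ 12.5000 * 0.4970 ≈ 6.2124
SE_diff = SEM * √2 ≈ 6.2124 * 1.4142 ≈ 8.7856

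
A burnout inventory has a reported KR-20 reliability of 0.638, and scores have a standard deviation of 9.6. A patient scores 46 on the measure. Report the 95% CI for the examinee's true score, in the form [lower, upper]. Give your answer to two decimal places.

[34.68, 57.32]

SEM = 9.600 · √(1 − 0.638) = 9.600 · √0.362 ≈ 9.600 · 0.602 ≈ 5.776
Half-width = 1.96·5.776 ≈ 11.321
95% CI: 46 ± 11.321 = [34.679, 57.321]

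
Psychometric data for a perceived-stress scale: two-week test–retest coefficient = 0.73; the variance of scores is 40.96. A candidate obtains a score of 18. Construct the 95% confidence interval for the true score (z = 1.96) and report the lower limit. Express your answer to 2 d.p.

11.48

SD = √40.96 ≈ 6.400
The standard error of measurement is 6.400·√(1 − 0.730) ≈ 6.400·0.520 ≈ 3.326.
Margin = 1.96 · 3.326 ≈ 6.518
Lower limit = 18 − 6.518 ≈ 11.482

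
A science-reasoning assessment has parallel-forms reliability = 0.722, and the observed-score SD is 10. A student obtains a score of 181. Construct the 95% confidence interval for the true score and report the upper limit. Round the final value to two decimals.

SEM = 10.0000 × √(1 − 0.7220) = 10.0000 × √0.2780 ≈ 10.0000 × 0.5273 ≈ 5.2726
1.96 × SEM ≈ 10.3342
Upper bound: 181 + 10.3342 = 191.3342

191.33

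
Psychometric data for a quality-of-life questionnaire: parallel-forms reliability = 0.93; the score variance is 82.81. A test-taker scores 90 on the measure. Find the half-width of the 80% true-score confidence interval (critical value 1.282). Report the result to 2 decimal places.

SD = √82.81 ≈ 9.100
The standard error of measurement is 9.100×√(1 − 0.930) ≈ 9.100×0.265 ≈ 2.408.
Margin = 1.282 × 2.408 ≈ 3.087

3.09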